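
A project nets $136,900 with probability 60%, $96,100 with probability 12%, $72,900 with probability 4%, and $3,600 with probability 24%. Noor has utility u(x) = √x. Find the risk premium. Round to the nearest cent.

E[u] = 0.6·√136900 + 0.12·√96100 + 0.04·√72900 + 0.24·√3600 = 0.6·370 + 0.12·310 + 0.04·270 + 0.24·60 = 284.4
CE = (284.4)² = 80883.36
Risk premium = EV − CE = 97452 − 80883.36 = 16568.64

$16,568.64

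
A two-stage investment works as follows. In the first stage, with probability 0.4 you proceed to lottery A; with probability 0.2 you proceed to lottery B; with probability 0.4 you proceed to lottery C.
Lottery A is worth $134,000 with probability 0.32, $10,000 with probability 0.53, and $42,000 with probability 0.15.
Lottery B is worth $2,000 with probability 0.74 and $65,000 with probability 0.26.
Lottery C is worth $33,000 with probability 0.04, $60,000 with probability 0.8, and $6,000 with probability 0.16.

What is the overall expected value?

EV(A) = 0.32 × 134000 + 0.53 × 10000 + 0.15 × 42000 = 42880 + 5300 + 6300 = 54480
EV(B) = 0.74 × 2000 + 0.26 × 65000 = 1480 + 16900 = 18380
EV(C) = 0.04 × 33000 + 0.8 × 60000 + 0.16 × 6000 = 1320 + 48000 + 960 = 50280
Overall = 0.4 × 54480 + 0.2 × 18380 + 0.4 × 50280 = 21792 + 3676 + 20112 = 45580

$45,580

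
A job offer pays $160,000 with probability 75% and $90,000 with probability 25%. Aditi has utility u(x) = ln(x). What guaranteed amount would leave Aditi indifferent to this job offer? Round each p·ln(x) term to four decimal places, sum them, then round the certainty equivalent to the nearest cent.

E[u] = 0.75·ln(160000) + 0.25·ln(90000) = 8.9872 + 2.8519 = 11.8391
CE = e^11.8391 ≈ 138565.72

$138,565.72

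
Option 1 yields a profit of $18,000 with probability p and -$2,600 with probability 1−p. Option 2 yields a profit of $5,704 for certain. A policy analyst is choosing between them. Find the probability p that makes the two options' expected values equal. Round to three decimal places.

p·18000 + (1−p)·(-2600) = 5704
20600p − 2600 = 5704
p = (5704 + 2600) / 20600

p = 0.403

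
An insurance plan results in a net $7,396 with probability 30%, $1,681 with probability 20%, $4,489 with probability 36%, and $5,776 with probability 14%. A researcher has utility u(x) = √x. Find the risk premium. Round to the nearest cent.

E[u] = 0.3·√7396 + 0.2·√1681 + 0.36·√4489 + 0.14·√5776 = 0.3·86 + 0.2·41 + 0.36·67 + 0.14·76 = 68.76
CE = (68.76)² = 4727.9376
Risk premium = EV − CE = 4979.68 − 4727.9376 = 251.7424

$251.74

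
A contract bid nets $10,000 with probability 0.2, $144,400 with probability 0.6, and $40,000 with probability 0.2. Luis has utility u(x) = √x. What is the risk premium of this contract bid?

$13,696

E[u] = 0.2·√10000 + 0.6·√144400 + 0.2·√40000 = 0.2·100 + 0.6·380 + 0.2·200 = 288
CE = (288)² = 82944
Risk premium = EV − CE = 96640 − 82944 = 13696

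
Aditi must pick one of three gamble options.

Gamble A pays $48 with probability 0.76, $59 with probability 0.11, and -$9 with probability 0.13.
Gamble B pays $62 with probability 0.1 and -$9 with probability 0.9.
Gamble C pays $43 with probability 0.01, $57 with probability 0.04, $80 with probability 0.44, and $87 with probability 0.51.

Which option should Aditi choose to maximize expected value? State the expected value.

Gamble A = 0.76 × 48 + 0.11 × 59 + 0.13 × (-9) = 36.48 + 6.49 − 1.17 = 41.8
Gamble B = 0.1 × 62 + 0.9 × (-9) = 6.2 − 8.1 = -1.9
Gamble C = 0.01 × 43 + 0.04 × 57 + 0.44 × 80 + 0.51 × 87 = 0.43 + 2.28 + 35.2 + 44.37 = 82.28

Gamble C ($82.28)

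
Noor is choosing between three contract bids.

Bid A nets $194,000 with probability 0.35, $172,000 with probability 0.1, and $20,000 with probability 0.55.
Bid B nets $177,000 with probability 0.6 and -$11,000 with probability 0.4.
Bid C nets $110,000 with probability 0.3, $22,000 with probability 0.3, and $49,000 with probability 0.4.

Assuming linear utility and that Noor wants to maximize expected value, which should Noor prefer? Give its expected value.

Bid A = 0.35 × 194000 + 0.1 × 172000 + 0.55 × 20000 = 67900 + 17200 + 11000 = 96100
Bid B = 0.6 × 177000 + 0.4 × (-11000) = 106200 − 4400 = 101800
Bid C = 0.3 × 110000 + 0.3 × 22000 + 0.4 × 49000 = 33000 + 6600 + 19600 = 59200

Bid B ($101,800)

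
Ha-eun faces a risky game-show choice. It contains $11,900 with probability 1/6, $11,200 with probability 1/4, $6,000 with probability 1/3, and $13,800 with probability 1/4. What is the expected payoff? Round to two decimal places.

EV = 1/6 × 11900 + 1/4 × 11200 + 1/3 × 6000 + 1/4 × 13800 = 1983.3333 + 2800 + 2000 + 3450 = 10233.3333

$10,233.33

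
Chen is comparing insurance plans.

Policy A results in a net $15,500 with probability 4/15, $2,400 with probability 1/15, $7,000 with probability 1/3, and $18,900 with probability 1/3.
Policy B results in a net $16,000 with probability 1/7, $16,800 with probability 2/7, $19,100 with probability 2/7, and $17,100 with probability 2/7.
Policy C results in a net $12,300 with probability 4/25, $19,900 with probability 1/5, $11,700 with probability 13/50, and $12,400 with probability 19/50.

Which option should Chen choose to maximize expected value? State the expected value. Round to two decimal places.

Policy B ($17,428.57)

Policy A = 4/15 × 15500 + 1/15 × 2400 + 1/3 × 7000 + 1/3 × 18900 = 4133.3333 + 160 + 2333.3333 + 6300 = 12926.6667
Policy B = 1/7 × 16000 + 2/7 × 16800 + 2/7 × 19100 + 2/7 × 17100 = 2285.7143 + 4800 + 5457.1429 + 4885.7143 = 17428.5714
Policy C = 4/25 × 12300 + 1/5 × 19900 + 13/50 × 11700 + 19/50 × 12400 = 1968 + 3980 + 3042 + 4712 = 13702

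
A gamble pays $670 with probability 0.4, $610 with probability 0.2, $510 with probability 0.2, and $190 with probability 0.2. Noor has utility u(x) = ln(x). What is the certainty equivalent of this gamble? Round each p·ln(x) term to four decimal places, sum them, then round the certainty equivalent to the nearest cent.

$483.91

E[u] = 0.4·ln(670) + 0.2·ln(610) + 0.2·ln(510) + 0.2·ln(190) = 2.6029 + 1.2827 + 1.2469 + 1.0494 = 6.1819
CE = e^6.1819 ≈ 483.91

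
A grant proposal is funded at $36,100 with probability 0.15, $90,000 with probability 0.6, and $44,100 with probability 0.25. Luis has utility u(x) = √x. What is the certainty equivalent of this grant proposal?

$68,121

E[u] = 0.15·√36100 + 0.6·√90000 + 0.25·√44100 = 0.15·190 + 0.6·300 + 0.25·210 = 261
CE = (261)² = 68121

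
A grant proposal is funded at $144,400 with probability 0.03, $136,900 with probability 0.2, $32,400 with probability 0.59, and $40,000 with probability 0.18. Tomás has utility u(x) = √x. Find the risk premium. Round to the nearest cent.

$6,226.24

E[u] = 0.03·√144400 + 0.2·√136900 + 0.59·√32400 + 0.18·√40000 = 0.03·380 + 0.2·370 + 0.59·180 + 0.18·200 = 227.6
CE = (227.6)² = 51801.76
Risk premium = EV − CE = 58028 − 51801.76 = 6226.24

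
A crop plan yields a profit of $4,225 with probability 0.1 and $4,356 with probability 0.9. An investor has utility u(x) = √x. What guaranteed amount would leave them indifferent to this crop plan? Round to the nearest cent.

E[u] = 0.1·√4225 + 0.9·√4356 = 0.1·65 + 0.9·66 = 65.9
CE = (65.9)² = 4342.81

$4,342.81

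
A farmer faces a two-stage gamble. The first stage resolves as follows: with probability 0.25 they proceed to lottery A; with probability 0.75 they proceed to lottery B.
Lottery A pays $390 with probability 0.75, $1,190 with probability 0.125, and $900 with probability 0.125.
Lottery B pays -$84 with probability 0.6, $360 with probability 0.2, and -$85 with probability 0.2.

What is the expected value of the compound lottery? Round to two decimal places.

$141.89

EV(A) = 0.75 × 390 + 0.125 × 1190 + 0.125 × 900 = 292.5 + 148.75 + 112.5 = 553.75
EV(B) = 0.6 × (-84) + 0.2 × 360 + 0.2 × (-85) = -50.4 + 72 − 17 = 4.6
Overall = 0.25 × 553.75 + 0.75 × 4.6 = 138.4375 + 3.45 = 141.8875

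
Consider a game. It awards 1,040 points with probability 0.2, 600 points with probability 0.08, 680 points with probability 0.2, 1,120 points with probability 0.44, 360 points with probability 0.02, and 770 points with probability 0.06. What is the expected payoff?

EV = 0.2 × 1040 + 0.08 × 600 + 0.2 × 680 + 0.44 × 1120 + 0.02 × 360 + 0.06 × 770 = 208 + 48 + 136 + 492.8 + 7.2 + 46.2 = 938.2

938.2 points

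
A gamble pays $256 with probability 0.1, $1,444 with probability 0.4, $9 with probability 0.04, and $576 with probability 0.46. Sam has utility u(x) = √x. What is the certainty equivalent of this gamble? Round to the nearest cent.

$781.76

E[u] = 0.1·√256 + 0.4·√1444 + 0.04·√9 + 0.46·√576 = 0.1·16 + 0.4·38 + 0.04·3 + 0.46·24 = 27.96
CE = (27.96)² = 781.7616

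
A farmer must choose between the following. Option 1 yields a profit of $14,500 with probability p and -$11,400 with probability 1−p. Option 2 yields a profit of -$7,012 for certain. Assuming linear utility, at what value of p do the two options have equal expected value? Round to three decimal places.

p·14500 + (1−p)·(-11400) = -7012
25900p − 11400 = -7012
p = (-7012 + 11400) / 25900

p = 0.169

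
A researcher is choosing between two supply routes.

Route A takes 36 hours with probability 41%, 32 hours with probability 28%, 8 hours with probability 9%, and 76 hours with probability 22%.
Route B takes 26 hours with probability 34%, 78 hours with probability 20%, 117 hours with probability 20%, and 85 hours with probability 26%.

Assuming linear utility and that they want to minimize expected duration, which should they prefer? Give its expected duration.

Route A = 0.41 × 36 + 0.28 × 32 + 0.09 × 8 + 0.22 × 76 = 14.76 + 8.96 + 0.72 + 16.72 = 41.16
Route B = 0.34 × 26 + 0.2 × 78 + 0.2 × 117 + 0.26 × 85 = 8.84 + 15.6 + 23.4 + 22.1 = 69.94

Route A (41.16 hours)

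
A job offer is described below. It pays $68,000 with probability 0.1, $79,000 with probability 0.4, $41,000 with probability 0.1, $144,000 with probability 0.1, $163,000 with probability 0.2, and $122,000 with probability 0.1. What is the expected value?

EV = 0.1 × 68000 + 0.4 × 79000 + 0.1 × 41000 + 0.1 × 144000 + 0.2 × 163000 + 0.1 × 122000 = 6800 + 31600 + 4100 + 14400 + 32600 + 12200 = 101700

$101,700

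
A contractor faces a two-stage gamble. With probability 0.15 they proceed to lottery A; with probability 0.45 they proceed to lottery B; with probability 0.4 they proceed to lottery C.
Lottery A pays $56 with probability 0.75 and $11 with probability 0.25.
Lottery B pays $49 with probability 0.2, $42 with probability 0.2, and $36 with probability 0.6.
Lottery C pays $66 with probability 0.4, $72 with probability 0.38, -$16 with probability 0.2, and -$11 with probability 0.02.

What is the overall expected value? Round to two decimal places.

$44.76

EV(A) = 0.75 × 56 + 0.25 × 11 = 42 + 2.75 = 44.75
EV(B) = 0.2 × 49 + 0.2 × 42 + 0.6 × 36 = 9.8 + 8.4 + 21.6 = 39.8
EV(C) = 0.4 × 66 + 0.38 × 72 + 0.2 × (-16) + 0.02 × (-11) = 26.4 + 27.36 − 3.2 − 0.22 = 50.34
Overall = 0.15 × 44.75 + 0.45 × 39.8 + 0.4 × 50.34 = 6.7125 + 17.91 + 20.136 = 44.7585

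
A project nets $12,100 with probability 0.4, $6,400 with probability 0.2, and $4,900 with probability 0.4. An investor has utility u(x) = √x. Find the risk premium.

E[u] = 0.4·√12100 + 0.2·√6400 + 0.4·√4900 = 0.4·110 + 0.2·80 + 0.4·70 = 88
CE = (88)² = 7744
Risk premium = EV − CE = 8080 − 7744 = 336

$336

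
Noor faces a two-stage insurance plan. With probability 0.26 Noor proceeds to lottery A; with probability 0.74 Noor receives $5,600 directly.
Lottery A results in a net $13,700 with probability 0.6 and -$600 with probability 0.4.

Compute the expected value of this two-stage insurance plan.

$6,218.80

EV(A) = 0.6 × 13700 + 0.4 × (-600) = 8220 − 240 = 7980
Branch B: 5600 (certain)
Overall = 0.26 × 7980 + 0.74 × 5600 = 2074.8 + 4144 = 6218.8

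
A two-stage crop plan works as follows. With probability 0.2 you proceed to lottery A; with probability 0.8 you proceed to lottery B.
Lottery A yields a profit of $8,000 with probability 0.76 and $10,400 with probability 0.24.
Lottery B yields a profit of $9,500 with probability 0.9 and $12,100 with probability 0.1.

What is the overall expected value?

EV(A) = 0.76 × 8000 + 0.24 × 10400 = 6080 + 2496 = 8576
EV(B) = 0.9 × 9500 + 0.1 × 12100 = 8550 + 1210 = 9760
Overall = 0.2 × 8576 + 0.8 × 9760 = 1715.2 + 7808 = 9523.2

$9,523.20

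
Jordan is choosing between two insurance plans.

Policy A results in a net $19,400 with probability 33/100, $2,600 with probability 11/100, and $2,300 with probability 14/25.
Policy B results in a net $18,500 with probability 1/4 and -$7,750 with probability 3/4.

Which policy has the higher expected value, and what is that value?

Policy A = 33/100 × 19400 + 11/100 × 2600 + 14/25 × 2300 = 6402 + 286 + 1288 = 7976
Policy B = 1/4 × 18500 + 3/4 × (-7750) = 4625 − 5812.5 = -1187.5

Policy A ($7,976)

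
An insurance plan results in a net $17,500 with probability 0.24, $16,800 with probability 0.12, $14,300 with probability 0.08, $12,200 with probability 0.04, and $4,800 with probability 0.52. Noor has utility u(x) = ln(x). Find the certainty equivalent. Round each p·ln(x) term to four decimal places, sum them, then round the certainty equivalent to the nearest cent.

E[u] = 0.24·ln(17500) + 0.12·ln(16800) + 0.08·ln(14300) + 0.04·ln(12200) + 0.52·ln(4800) = 2.3448 + 1.1675 + 0.7654 + 0.3764 + 4.4077 = 9.0618
CE = e^9.0618 ≈ 8619.65

$8,619.65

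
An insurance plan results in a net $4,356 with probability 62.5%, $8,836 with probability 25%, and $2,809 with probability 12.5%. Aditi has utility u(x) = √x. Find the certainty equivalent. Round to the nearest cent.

$5,094.39

E[u] = 0.625·√4356 + 0.25·√8836 + 0.125·√2809 = 0.625·66 + 0.25·94 + 0.125·53 = 71.375
CE = (71.375)² = 5094.390625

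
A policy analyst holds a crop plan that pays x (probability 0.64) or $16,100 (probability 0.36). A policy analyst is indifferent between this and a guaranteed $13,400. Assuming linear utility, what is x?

0.64·x + 0.36·16100 = 13400
0.64·x = 13400 − 5796 = 7604
x = 7604 / 0.64 = 11881.25

x = $11,881.25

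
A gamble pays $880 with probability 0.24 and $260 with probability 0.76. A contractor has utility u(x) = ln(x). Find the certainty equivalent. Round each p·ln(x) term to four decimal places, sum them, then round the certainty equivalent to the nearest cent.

E[u] = 0.24·ln(880) + 0.76·ln(260) = 1.6272 + 4.2261 = 5.8533
CE = e^5.8533 ≈ 348.38

$348.38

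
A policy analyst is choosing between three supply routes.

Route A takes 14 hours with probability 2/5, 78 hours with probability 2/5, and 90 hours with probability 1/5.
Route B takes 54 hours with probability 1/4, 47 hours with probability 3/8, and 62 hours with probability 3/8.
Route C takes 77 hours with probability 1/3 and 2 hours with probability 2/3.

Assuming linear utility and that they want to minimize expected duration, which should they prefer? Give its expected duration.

Route A = 2/5 × 14 + 2/5 × 78 + 1/5 × 90 = 5.6 + 31.2 + 18 = 54.8
Route B = 1/4 × 54 + 3/8 × 47 + 3/8 × 62 = 13.5 + 17.625 + 23.25 = 54.375
Route C = 1/3 × 77 + 2/3 × 2 = 25.6667 + 1.3333 = 27

Route C (27 hours)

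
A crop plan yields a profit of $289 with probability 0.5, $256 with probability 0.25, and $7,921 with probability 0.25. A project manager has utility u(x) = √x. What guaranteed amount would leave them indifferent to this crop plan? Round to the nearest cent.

E[u] = 0.5·√289 + 0.25·√256 + 0.25·√7921 = 0.5·17 + 0.25·16 + 0.25·89 = 34.75
CE = (34.75)² = 1207.5625

$1,207.56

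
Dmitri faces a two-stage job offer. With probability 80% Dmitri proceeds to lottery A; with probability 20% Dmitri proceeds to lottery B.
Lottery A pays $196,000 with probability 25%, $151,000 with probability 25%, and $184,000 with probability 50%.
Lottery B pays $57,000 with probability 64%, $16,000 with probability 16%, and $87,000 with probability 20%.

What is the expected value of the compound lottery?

EV(A) = 0.25 × 196000 + 0.25 × 151000 + 0.5 × 184000 = 49000 + 37750 + 92000 = 178750
EV(B) = 0.64 × 57000 + 0.16 × 16000 + 0.2 × 87000 = 36480 + 2560 + 17400 = 56440
Overall = 0.8 × 178750 + 0.2 × 56440 = 143000 + 11288 = 154288

$154,288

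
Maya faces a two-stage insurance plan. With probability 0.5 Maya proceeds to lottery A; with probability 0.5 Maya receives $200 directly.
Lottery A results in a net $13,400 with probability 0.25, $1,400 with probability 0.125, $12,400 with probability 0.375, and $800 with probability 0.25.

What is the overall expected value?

EV(A) = 0.25 × 13400 + 0.125 × 1400 + 0.375 × 12400 + 0.25 × 800 = 3350 + 175 + 4650 + 200 = 8375
Branch B: 200 (certain)
Overall = 0.5 × 8375 + 0.5 × 200 = 4187.5 + 100 = 4287.5

$4,287.50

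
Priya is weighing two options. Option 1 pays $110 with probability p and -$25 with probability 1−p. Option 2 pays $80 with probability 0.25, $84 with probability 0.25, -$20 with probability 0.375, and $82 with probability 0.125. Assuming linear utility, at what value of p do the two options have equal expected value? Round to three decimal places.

p = 0.509

EV(Option 2) = 0.25 × 80 + 0.25 × 84 + 0.375 × (-20) + 0.125 × 82 = 20 + 21 − 7.5 + 10.25 = 43.75
p·110 + (1−p)·(-25) = 43.75
135p − 25 = 43.75
p = (43.75 + 25) / 135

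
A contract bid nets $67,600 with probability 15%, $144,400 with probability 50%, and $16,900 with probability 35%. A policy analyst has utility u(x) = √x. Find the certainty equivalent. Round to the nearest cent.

$75,350.25

E[u] = 0.15·√67600 + 0.5·√144400 + 0.35·√16900 = 0.15·260 + 0.5·380 + 0.35·130 = 274.5
CE = (274.5)² = 75350.25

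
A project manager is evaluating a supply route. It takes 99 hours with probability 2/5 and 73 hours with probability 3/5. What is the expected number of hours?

83.4 hours

EV = 2/5 × 99 + 3/5 × 73 = 39.6 + 43.8 = 83.4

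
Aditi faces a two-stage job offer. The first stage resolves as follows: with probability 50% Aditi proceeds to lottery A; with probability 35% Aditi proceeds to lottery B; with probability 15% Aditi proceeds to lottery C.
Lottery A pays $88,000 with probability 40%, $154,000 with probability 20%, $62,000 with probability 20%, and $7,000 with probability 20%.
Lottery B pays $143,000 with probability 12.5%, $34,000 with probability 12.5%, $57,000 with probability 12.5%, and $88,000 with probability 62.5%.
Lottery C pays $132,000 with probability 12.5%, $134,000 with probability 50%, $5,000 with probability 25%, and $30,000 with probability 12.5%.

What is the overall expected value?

$82,662.50

EV(A) = 0.4 × 88000 + 0.2 × 154000 + 0.2 × 62000 + 0.2 × 7000 = 35200 + 30800 + 12400 + 1400 = 79800
EV(B) = 0.125 × 143000 + 0.125 × 34000 + 0.125 × 57000 + 0.625 × 88000 = 17875 + 4250 + 7125 + 55000 = 84250
EV(C) = 0.125 × 132000 + 0.5 × 134000 + 0.25 × 5000 + 0.125 × 30000 = 16500 + 67000 + 1250 + 3750 = 88500
Overall = 0.5 × 79800 + 0.35 × 84250 + 0.15 × 88500 = 39900 + 29487.5 + 13275 = 82662.5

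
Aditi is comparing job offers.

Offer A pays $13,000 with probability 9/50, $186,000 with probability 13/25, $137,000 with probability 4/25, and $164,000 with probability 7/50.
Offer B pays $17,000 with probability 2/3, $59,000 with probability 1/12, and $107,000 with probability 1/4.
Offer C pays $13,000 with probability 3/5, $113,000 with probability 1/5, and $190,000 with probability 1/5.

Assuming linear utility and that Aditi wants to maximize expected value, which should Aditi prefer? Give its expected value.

Offer A = 9/50 × 13000 + 13/25 × 186000 + 4/25 × 137000 + 7/50 × 164000 = 2340 + 96720 + 21920 + 22960 = 143940
Offer B = 2/3 × 17000 + 1/12 × 59000 + 1/4 × 107000 = 11333.3333 + 4916.6667 + 26750 = 43000
Offer C = 3/5 × 13000 + 1/5 × 113000 + 1/5 × 190000 = 7800 + 22600 + 38000 = 68400

Offer A ($143,940)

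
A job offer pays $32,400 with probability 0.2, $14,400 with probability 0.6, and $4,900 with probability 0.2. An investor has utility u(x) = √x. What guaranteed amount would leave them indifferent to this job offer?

$14,884

E[u] = 0.2·√32400 + 0.6·√14400 + 0.2·√4900 = 0.2·180 + 0.6·120 + 0.2·70 = 122
CE = (122)² = 14884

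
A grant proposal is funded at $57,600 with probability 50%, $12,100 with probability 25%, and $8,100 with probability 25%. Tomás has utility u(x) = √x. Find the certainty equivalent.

E[u] = 0.5·√57600 + 0.25·√12100 + 0.25·√8100 = 0.5·240 + 0.25·110 + 0.25·90 = 170
CE = (170)² = 28900

$28,900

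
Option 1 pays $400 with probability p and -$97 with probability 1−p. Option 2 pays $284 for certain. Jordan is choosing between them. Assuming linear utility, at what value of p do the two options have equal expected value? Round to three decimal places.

p·400 + (1−p)·(-97) = 284
497p − 97 = 284
p = (284 + 97) / 497

p = 0.767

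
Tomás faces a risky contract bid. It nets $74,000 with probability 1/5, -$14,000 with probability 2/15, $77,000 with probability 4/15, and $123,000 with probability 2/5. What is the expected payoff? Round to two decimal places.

EV = 1/5 × 74000 + 2/15 × (-14000) + 4/15 × 77000 + 2/5 × 123000 = 14800 − 1866.6667 + 20533.3333 + 49200 = 82666.6667

$82,666.67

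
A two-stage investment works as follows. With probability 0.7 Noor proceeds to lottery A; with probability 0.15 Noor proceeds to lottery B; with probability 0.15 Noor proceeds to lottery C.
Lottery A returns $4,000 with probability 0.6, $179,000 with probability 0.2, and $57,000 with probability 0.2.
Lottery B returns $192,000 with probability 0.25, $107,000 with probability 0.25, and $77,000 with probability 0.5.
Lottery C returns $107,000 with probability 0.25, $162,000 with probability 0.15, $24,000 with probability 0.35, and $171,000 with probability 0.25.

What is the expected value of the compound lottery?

EV(A) = 0.6 × 4000 + 0.2 × 179000 + 0.2 × 57000 = 2400 + 35800 + 11400 = 49600
EV(B) = 0.25 × 192000 + 0.25 × 107000 + 0.5 × 77000 = 48000 + 26750 + 38500 = 113250
EV(C) = 0.25 × 107000 + 0.15 × 162000 + 0.35 × 24000 + 0.25 × 171000 = 26750 + 24300 + 8400 + 42750 = 102200
Overall = 0.7 × 49600 + 0.15 × 113250 + 0.15 × 102200 = 34720 + 16987.5 + 15330 = 67037.5

$67,037.50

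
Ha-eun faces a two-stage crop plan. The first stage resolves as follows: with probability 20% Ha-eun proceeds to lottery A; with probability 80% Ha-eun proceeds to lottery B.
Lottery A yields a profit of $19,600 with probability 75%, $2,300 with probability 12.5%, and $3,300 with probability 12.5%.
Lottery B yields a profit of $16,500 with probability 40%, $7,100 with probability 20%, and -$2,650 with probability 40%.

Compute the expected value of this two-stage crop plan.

EV(A) = 0.75 × 19600 + 0.125 × 2300 + 0.125 × 3300 = 14700 + 287.5 + 412.5 = 15400
EV(B) = 0.4 × 16500 + 0.2 × 7100 + 0.4 × (-2650) = 6600 + 1420 − 1060 = 6960
Overall = 0.2 × 15400 + 0.8 × 6960 = 3080 + 5568 = 8648

$8,648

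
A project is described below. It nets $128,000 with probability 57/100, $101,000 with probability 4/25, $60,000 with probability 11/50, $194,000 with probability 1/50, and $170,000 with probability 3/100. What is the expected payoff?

EV = 57/100 × 128000 + 4/25 × 101000 + 11/50 × 60000 + 1/50 × 194000 + 3/100 × 170000 = 72960 + 16160 + 13200 + 3880 + 5100 = 111300

$111,300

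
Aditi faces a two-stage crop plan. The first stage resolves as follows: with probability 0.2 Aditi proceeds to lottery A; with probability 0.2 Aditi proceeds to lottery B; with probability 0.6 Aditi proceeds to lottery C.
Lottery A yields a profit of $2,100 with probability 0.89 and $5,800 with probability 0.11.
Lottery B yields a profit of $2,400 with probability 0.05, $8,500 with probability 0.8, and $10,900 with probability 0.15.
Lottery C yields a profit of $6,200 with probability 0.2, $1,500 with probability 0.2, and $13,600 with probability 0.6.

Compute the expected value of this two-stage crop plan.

$8,032.40

EV(A) = 0.89 × 2100 + 0.11 × 5800 = 1869 + 638 = 2507
EV(B) = 0.05 × 2400 + 0.8 × 8500 + 0.15 × 10900 = 120 + 6800 + 1635 = 8555
EV(C) = 0.2 × 6200 + 0.2 × 1500 + 0.6 × 13600 = 1240 + 300 + 8160 = 9700
Overall = 0.2 × 2507 + 0.2 × 8555 + 0.6 × 9700 = 501.4 + 1711 + 5820 = 8032.4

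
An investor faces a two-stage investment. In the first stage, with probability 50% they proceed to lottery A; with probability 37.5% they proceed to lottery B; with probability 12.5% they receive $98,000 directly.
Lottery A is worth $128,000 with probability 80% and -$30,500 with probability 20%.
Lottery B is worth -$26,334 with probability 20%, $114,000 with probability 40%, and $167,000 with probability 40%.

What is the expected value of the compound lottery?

EV(A) = 0.8 × 128000 + 0.2 × (-30500) = 102400 − 6100 = 96300
EV(B) = 0.2 × (-26334) + 0.4 × 114000 + 0.4 × 167000 = -5266.8 + 45600 + 66800 = 107133.2
Branch C: 98000 (certain)
Overall = 0.5 × 96300 + 0.375 × 107133.2 + 0.125 × 98000 = 48150 + 40174.95 + 12250 = 100574.95

$100,574.95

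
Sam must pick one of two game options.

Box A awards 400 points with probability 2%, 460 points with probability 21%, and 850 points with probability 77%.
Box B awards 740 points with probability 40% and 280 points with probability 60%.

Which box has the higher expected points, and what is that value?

Box A = 0.02 × 400 + 0.21 × 460 + 0.77 × 850 = 8 + 96.6 + 654.5 = 759.1
Box B = 0.4 × 740 + 0.6 × 280 = 296 + 168 = 464

Box A (759.1 points)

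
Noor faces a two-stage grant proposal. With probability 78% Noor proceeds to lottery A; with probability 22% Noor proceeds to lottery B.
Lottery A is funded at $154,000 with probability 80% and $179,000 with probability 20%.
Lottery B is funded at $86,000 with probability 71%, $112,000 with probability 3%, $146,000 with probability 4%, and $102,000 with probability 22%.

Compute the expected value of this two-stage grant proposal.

EV(A) = 0.8 × 154000 + 0.2 × 179000 = 123200 + 35800 = 159000
EV(B) = 0.71 × 86000 + 0.03 × 112000 + 0.04 × 146000 + 0.22 × 102000 = 61060 + 3360 + 5840 + 22440 = 92700
Overall = 0.78 × 159000 + 0.22 × 92700 = 124020 + 20394 = 144414

$144,414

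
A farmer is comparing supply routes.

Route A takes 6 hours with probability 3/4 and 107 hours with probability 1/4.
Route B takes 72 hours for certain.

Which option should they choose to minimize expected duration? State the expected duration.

Route A (31.25 hours)

Route A = 3/4 × 6 + 1/4 × 107 = 4.5 + 26.75 = 31.25
Route B: 72 (certain)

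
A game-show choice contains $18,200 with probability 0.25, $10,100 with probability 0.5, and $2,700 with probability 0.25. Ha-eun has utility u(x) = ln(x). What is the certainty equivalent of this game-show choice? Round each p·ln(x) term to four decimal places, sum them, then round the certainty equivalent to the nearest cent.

E[u] = 0.25·ln(18200) + 0.5·ln(10100) + 0.25·ln(2700) = 2.4523 + 4.6101 + 1.9753 = 9.0377
CE = e^9.0377 ≈ 8414.40

$8,414.40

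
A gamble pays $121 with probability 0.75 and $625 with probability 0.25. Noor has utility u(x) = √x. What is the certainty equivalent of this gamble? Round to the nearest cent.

E[u] = 0.75·√121 + 0.25·√625 = 0.75·11 + 0.25·25 = 14.5
CE = (14.5)² = 210.25

$210.25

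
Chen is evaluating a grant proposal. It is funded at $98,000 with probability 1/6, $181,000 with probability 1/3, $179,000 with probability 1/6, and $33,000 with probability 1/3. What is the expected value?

EV = 1/6 × 98000 + 1/3 × 181000 + 1/6 × 179000 + 1/3 × 33000 = 16333.3333 + 60333.3333 + 29833.3333 + 11000 = 117500

$117,500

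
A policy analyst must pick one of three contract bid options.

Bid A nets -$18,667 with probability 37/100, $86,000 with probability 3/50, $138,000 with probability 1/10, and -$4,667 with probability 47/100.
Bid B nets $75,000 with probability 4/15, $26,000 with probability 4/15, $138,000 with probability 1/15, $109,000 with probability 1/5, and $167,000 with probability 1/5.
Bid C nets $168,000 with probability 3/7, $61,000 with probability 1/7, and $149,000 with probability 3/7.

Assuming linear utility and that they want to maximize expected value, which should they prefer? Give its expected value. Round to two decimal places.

Bid A = 37/100 × (-18667) + 3/50 × 86000 + 1/10 × 138000 + 47/100 × (-4667) = -6906.79 + 5160 + 13800 − 2193.49 = 9859.72
Bid B = 4/15 × 75000 + 4/15 × 26000 + 1/15 × 138000 + 1/5 × 109000 + 1/5 × 167000 = 20000 + 6933.3333 + 9200 + 21800 + 33400 = 91333.3333
Bid C = 3/7 × 168000 + 1/7 × 61000 + 3/7 × 149000 = 72000 + 8714.2857 + 63857.1429 = 144571.4286

Bid C ($144,571.43)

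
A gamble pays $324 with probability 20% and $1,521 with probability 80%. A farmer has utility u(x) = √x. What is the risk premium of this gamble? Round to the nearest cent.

E[u] = 0.2·√324 + 0.8·√1521 = 0.2·18 + 0.8·39 = 34.8
CE = (34.8)² = 1211.04
Risk premium = EV − CE = 1281.6 − 1211.04 = 70.56

$70.56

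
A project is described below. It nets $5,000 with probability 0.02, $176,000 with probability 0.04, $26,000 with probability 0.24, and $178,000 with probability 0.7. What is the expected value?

EV = 0.02 × 5000 + 0.04 × 176000 + 0.24 × 26000 + 0.7 × 178000 = 100 + 7040 + 6240 + 124600 = 137980

$137,980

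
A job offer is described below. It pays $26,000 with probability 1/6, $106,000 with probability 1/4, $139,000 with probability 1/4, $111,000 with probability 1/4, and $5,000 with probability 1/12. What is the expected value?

$93,750

EV = 1/6 × 26000 + 1/4 × 106000 + 1/4 × 139000 + 1/4 × 111000 + 1/12 × 5000 = 4333.3333 + 26500 + 34750 + 27750 + 416.6667 = 93750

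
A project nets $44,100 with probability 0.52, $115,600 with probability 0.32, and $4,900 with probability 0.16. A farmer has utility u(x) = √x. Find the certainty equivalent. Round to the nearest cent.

$52,532.64

E[u] = 0.52·√44100 + 0.32·√115600 + 0.16·√4900 = 0.52·210 + 0.32·340 + 0.16·70 = 229.2
CE = (229.2)² = 52532.64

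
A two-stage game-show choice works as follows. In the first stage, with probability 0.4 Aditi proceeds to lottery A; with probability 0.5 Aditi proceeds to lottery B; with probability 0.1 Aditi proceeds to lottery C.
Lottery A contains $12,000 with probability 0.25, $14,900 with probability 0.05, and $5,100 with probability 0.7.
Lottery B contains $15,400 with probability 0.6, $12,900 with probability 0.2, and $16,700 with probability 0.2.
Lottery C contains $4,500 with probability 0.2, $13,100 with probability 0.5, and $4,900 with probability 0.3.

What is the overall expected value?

$11,398

EV(A) = 0.25 × 12000 + 0.05 × 14900 + 0.7 × 5100 = 3000 + 745 + 3570 = 7315
EV(B) = 0.6 × 15400 + 0.2 × 12900 + 0.2 × 16700 = 9240 + 2580 + 3340 = 15160
EV(C) = 0.2 × 4500 + 0.5 × 13100 + 0.3 × 4900 = 900 + 6550 + 1470 = 8920
Overall = 0.4 × 7315 + 0.5 × 15160 + 0.1 × 8920 = 2926 + 7580 + 892 = 11398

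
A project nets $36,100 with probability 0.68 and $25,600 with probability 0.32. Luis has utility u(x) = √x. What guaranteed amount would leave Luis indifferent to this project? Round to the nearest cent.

$32,544.16

E[u] = 0.68·√36100 + 0.32·√25600 = 0.68·190 + 0.32·160 = 180.4
CE = (180.4)² = 32544.16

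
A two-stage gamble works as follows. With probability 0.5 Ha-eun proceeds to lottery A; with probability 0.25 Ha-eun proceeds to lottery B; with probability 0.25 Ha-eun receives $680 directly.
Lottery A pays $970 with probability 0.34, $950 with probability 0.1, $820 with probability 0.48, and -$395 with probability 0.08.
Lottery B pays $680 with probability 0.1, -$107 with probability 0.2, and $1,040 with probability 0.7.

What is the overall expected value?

$757.05

EV(A) = 0.34 × 970 + 0.1 × 950 + 0.48 × 820 + 0.08 × (-395) = 329.8 + 95 + 393.6 − 31.6 = 786.8
EV(B) = 0.1 × 680 + 0.2 × (-107) + 0.7 × 1040 = 68 − 21.4 + 728 = 774.6
Branch C: 680 (certain)
Overall = 0.5 × 786.8 + 0.25 × 774.6 + 0.25 × 680 = 393.4 + 193.65 + 170 = 757.05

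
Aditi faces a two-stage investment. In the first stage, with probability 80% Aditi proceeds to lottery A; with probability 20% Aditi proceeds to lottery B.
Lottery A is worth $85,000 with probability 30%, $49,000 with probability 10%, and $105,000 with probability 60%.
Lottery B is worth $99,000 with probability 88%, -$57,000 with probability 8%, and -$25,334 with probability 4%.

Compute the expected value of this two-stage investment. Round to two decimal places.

$91,029.33

EV(A) = 0.3 × 85000 + 0.1 × 49000 + 0.6 × 105000 = 25500 + 4900 + 63000 = 93400
EV(B) = 0.88 × 99000 + 0.08 × (-57000) + 0.04 × (-25334) = 87120 − 4560 − 1013.36 = 81546.64
Overall = 0.8 × 93400 + 0.2 × 81546.64 = 74720 + 16309.328 = 91029.328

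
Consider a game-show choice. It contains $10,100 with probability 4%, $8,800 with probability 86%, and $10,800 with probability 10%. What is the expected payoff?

$9,052

EV = 0.04 × 10100 + 0.86 × 8800 + 0.1 × 10800 = 404 + 7568 + 1080 = 9052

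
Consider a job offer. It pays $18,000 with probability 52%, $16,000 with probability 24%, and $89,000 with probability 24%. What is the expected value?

EV = 0.52 × 18000 + 0.24 × 16000 + 0.24 × 89000 = 9360 + 3840 + 21360 = 34560

$34,560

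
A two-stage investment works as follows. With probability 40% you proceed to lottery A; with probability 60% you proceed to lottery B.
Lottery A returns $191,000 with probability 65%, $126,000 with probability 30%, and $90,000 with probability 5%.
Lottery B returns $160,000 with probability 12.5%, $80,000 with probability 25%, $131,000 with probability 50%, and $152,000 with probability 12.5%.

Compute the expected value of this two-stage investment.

EV(A) = 0.65 × 191000 + 0.3 × 126000 + 0.05 × 90000 = 124150 + 37800 + 4500 = 166450
EV(B) = 0.125 × 160000 + 0.25 × 80000 + 0.5 × 131000 + 0.125 × 152000 = 20000 + 20000 + 65500 + 19000 = 124500
Overall = 0.4 × 166450 + 0.6 × 124500 = 66580 + 74700 = 141280

$141,280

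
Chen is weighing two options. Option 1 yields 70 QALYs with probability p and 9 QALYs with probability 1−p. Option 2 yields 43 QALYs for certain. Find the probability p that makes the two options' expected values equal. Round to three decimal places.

p = 0.557

p·70 + (1−p)·9 = 43
61p + 9 = 43
p = (43 − 9) / 61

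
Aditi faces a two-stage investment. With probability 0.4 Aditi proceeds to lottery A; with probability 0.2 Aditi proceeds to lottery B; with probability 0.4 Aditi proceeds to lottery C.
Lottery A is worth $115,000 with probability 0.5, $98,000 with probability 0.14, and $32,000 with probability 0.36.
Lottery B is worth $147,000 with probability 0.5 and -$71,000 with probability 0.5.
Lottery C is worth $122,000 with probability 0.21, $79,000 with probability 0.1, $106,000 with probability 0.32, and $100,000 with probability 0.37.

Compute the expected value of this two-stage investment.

$82,472

EV(A) = 0.5 × 115000 + 0.14 × 98000 + 0.36 × 32000 = 57500 + 13720 + 11520 = 82740
EV(B) = 0.5 × 147000 + 0.5 × (-71000) = 73500 − 35500 = 38000
EV(C) = 0.21 × 122000 + 0.1 × 79000 + 0.32 × 106000 + 0.37 × 100000 = 25620 + 7900 + 33920 + 37000 = 104440
Overall = 0.4 × 82740 + 0.2 × 38000 + 0.4 × 104440 = 33096 + 7600 + 41776 = 82472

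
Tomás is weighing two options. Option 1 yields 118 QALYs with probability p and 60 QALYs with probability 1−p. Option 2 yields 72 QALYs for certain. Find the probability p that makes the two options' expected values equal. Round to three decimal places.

p = 0.207

p·118 + (1−p)·60 = 72
58p + 60 = 72
p = (72 − 60) / 58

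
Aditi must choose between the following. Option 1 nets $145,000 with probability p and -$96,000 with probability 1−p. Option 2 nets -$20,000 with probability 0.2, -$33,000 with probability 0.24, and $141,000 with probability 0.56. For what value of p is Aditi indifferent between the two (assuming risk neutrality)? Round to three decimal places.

EV(Option 2) = 0.2 × (-20000) + 0.24 × (-33000) + 0.56 × 141000 = -4000 − 7920 + 78960 = 67040
p·145000 + (1−p)·(-96000) = 67040
241000p − 96000 = 67040
p = (67040 + 96000) / 241000

p = 0.677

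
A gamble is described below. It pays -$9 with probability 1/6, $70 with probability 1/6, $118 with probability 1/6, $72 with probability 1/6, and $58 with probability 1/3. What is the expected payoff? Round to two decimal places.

EV = 1/6 × (-9) + 1/6 × 70 + 1/6 × 118 + 1/6 × 72 + 1/3 × 58 = -1.5 + 11.6667 + 19.6667 + 12 + 19.3333 = 61.1667

$61.17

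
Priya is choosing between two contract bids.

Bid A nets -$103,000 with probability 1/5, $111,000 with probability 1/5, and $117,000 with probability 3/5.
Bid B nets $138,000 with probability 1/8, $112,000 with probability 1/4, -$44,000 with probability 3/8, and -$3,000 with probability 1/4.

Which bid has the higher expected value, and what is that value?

Bid A ($71,800)

Bid A = 1/5 × (-103000) + 1/5 × 111000 + 3/5 × 117000 = -20600 + 22200 + 70200 = 71800
Bid B = 1/8 × 138000 + 1/4 × 112000 + 3/8 × (-44000) + 1/4 × (-3000) = 17250 + 28000 − 16500 − 750 = 28000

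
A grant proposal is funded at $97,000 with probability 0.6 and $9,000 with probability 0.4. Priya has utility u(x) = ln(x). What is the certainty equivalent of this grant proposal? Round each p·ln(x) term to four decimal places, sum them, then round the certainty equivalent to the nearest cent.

$37,477.65

E[u] = 0.6·ln(97000) + 0.4·ln(9000) = 6.8895 + 3.6420 = 10.5315
CE = e^10.5315 ≈ 37477.65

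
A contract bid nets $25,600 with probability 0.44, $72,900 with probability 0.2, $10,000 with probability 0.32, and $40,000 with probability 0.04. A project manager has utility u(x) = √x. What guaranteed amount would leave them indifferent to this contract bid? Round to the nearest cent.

E[u] = 0.44·√25600 + 0.2·√72900 + 0.32·√10000 + 0.04·√40000 = 0.44·160 + 0.2·270 + 0.32·100 + 0.04·200 = 164.4
CE = (164.4)² = 27027.36

$27,027.36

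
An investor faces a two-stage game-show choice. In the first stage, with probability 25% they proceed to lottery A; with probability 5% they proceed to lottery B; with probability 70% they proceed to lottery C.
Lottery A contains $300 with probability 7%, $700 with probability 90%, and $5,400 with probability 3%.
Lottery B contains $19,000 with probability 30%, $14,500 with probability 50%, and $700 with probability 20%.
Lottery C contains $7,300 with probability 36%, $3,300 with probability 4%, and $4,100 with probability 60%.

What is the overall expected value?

$4,511.75

EV(A) = 0.07 × 300 + 0.9 × 700 + 0.03 × 5400 = 21 + 630 + 162 = 813
EV(B) = 0.3 × 19000 + 0.5 × 14500 + 0.2 × 700 = 5700 + 7250 + 140 = 13090
EV(C) = 0.36 × 7300 + 0.04 × 3300 + 0.6 × 4100 = 2628 + 132 + 2460 = 5220
Overall = 0.25 × 813 + 0.05 × 13090 + 0.7 × 5220 = 203.25 + 654.5 + 3654 = 4511.75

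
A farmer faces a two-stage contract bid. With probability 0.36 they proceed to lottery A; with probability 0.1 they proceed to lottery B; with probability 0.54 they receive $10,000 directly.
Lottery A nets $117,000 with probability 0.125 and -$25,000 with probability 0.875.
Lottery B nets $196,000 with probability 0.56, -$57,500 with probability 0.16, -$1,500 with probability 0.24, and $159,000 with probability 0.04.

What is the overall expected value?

EV(A) = 0.125 × 117000 + 0.875 × (-25000) = 14625 − 21875 = -7250
EV(B) = 0.56 × 196000 + 0.16 × (-57500) + 0.24 × (-1500) + 0.04 × 159000 = 109760 − 9200 − 360 + 6360 = 106560
Branch C: 10000 (certain)
Overall = 0.36 × (-7250) + 0.1 × 106560 + 0.54 × 10000 = -2610 + 10656 + 5400 = 13446

$13,446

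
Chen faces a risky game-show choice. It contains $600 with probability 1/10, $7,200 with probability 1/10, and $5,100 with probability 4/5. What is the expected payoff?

$4,860

EV = 1/10 × 600 + 1/10 × 7200 + 4/5 × 5100 = 60 + 720 + 4080 = 4860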